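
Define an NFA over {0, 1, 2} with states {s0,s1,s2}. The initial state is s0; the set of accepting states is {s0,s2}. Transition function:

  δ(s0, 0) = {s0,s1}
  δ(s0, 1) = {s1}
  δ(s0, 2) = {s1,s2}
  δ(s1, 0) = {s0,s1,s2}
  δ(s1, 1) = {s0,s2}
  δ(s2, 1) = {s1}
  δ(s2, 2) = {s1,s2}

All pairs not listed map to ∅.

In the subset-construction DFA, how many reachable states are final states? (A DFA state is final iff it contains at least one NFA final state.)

5

Start state of the DFA: {s0}.
{s0} --0--> {s0,s1}  [new]
{s0} --1--> {s1}  [new]
{s0} --2--> {s1,s2}  [new]
{s0,s1} --0--> {s0,s1,s2}  [new]
{s0,s1} --1--> {s0,s1,s2}  [seen]
{s0,s1} --2--> {s1,s2}  [seen]
{s1} --0--> {s0,s1,s2}  [seen]
{s1} --1--> {s0,s2}  [new]
{s1} --2--> ∅  [new]
{s1,s2} --0--> {s0,s1,s2}  [seen]
{s1,s2} --1--> {s0,s1,s2}  [seen]
{s1,s2} --2--> {s1,s2}  [seen]
{s0,s1,s2} --0--> {s0,s1,s2}  [seen]
{s0,s1,s2} --1--> {s0,s1,s2}  [seen]
{s0,s1,s2} --2--> {s1,s2}  [seen]
{s0,s2} --0--> {s0,s1}  [seen]
{s0,s2} --1--> {s1}  [seen]
{s0,s2} --2--> {s1,s2}  [seen]
∅ --0--> ∅  [seen]
∅ --1--> ∅  [seen]
∅ --2--> ∅  [seen]
Reachable DFA states: {s0}, {s0,s1}, {s1}, {s1,s2}, {s0,s1,s2}, {s0,s2}, ∅.
Accepting DFA states (contain an NFA accepting state): {s0}, {s0,s1}, {s1,s2}, {s0,s1,s2}, {s0,s2}.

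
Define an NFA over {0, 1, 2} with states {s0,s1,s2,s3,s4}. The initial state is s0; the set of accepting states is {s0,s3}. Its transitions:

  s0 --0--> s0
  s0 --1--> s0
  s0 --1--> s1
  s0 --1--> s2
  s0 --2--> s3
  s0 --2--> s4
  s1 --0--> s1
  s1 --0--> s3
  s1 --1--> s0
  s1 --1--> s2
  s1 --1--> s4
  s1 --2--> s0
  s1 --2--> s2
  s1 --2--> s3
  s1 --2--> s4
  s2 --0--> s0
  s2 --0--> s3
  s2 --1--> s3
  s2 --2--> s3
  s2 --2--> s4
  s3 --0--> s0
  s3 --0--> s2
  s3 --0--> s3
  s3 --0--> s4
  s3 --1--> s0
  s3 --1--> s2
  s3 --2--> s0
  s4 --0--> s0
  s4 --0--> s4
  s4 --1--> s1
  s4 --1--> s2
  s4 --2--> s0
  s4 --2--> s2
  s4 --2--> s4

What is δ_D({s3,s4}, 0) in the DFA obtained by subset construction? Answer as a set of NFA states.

δ(s3,0) = {s0,s2,s3,s4}; δ(s4,0) = {s0,s4}.
Union: {s0,s2,s3,s4}.

{s0,s2,s3,s4}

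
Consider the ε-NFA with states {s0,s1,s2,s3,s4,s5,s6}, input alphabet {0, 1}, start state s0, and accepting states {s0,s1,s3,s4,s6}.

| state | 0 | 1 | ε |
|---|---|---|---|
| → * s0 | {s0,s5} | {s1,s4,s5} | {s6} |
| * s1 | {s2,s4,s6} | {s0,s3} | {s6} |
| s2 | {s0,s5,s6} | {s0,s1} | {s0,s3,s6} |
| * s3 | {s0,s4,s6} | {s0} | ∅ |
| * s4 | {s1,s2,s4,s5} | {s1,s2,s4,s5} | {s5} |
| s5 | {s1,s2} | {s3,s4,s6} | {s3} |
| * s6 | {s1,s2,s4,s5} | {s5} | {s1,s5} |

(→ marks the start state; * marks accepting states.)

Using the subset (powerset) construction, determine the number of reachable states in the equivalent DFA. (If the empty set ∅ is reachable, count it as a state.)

Start state of the DFA: {s0,s1,s3,s5,s6} (ε-closure of the NFA start).
{s0,s1,s3,s5,s6} --0--> {s0,s1,s2,s3,s4,s5,s6}  [new]
{s0,s1,s3,s5,s6} --1--> {s0,s1,s3,s4,s5,s6}  [new]
{s0,s1,s2,s3,s4,s5,s6} --0--> {s0,s1,s2,s3,s4,s5,s6}  [seen]
{s0,s1,s2,s3,s4,s5,s6} --1--> {s0,s1,s2,s3,s4,s5,s6}  [seen]
{s0,s1,s3,s4,s5,s6} --0--> {s0,s1,s2,s3,s4,s5,s6}  [seen]
{s0,s1,s3,s4,s5,s6} --1--> {s0,s1,s2,s3,s4,s5,s6}  [seen]
Reachable DFA states: {s0,s1,s3,s5,s6}, {s0,s1,s2,s3,s4,s5,s6}, {s0,s1,s3,s4,s5,s6}.

3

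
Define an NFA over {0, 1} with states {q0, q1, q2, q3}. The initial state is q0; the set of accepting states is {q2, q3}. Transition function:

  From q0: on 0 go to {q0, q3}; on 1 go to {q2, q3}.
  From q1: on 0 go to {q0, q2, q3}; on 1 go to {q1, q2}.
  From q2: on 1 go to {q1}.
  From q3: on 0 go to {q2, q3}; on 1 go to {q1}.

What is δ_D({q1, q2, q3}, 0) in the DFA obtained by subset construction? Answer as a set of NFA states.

{q0, q2, q3}

δ(q1,0) = {q0, q2, q3}; δ(q2,0) = ∅; δ(q3,0) = {q2, q3}.
Union: {q0, q2, q3}.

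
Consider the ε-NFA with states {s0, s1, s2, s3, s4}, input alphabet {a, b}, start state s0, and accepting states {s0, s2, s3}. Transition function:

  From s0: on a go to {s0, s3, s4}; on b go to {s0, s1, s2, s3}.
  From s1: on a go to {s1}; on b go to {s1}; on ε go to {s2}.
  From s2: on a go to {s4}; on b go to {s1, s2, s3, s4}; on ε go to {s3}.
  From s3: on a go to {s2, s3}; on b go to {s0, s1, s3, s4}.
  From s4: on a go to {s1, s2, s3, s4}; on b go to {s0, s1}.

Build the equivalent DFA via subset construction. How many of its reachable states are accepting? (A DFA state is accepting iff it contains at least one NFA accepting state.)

Start state of the DFA: {s0} (ε-closure of the NFA start).
{s0} --a--> {s0, s3, s4}  [new]
{s0} --b--> {s0, s1, s2, s3}  [new]
{s0, s3, s4} --a--> {s0, s1, s2, s3, s4}  [new]
{s0, s3, s4} --b--> {s0, s1, s2, s3, s4}  [seen]
{s0, s1, s2, s3} --a--> {s0, s1, s2, s3, s4}  [seen]
{s0, s1, s2, s3} --b--> {s0, s1, s2, s3, s4}  [seen]
{s0, s1, s2, s3, s4} --a--> {s0, s1, s2, s3, s4}  [seen]
{s0, s1, s2, s3, s4} --b--> {s0, s1, s2, s3, s4}  [seen]
Reachable DFA states: {s0}, {s0, s3, s4}, {s0, s1, s2, s3}, {s0, s1, s2, s3, s4}.
Accepting DFA states (contain an NFA accepting state): {s0}, {s0, s3, s4}, {s0, s1, s2, s3}, {s0, s1, s2, s3, s4}.

4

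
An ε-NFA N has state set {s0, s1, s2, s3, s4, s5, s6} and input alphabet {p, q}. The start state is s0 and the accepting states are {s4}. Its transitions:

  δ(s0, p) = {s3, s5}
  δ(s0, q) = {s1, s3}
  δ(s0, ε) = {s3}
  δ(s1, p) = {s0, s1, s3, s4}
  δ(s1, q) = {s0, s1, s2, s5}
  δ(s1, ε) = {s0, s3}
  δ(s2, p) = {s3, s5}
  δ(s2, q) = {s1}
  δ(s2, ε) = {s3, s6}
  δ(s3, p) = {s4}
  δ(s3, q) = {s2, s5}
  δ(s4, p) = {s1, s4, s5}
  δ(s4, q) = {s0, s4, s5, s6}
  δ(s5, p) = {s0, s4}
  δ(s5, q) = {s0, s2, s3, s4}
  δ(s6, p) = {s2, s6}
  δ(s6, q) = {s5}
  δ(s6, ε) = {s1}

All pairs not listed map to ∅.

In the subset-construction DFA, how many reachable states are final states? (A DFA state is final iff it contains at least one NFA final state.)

3

Start state of the DFA: {s0, s3} (ε-closure of the NFA start).
{s0, s3} --p--> {s3, s4, s5}  [new]
{s0, s3} --q--> {s0, s1, s2, s3, s5, s6}  [new]
{s3, s4, s5} --p--> {s0, s1, s3, s4, s5}  [new]
{s3, s4, s5} --q--> {s0, s1, s2, s3, s4, s5, s6}  [new]
{s0, s1, s2, s3, s5, s6} --p--> {s0, s1, s2, s3, s4, s5, s6}  [seen]
{s0, s1, s2, s3, s5, s6} --q--> {s0, s1, s2, s3, s4, s5, s6}  [seen]
{s0, s1, s3, s4, s5} --p--> {s0, s1, s3, s4, s5}  [seen]
{s0, s1, s3, s4, s5} --q--> {s0, s1, s2, s3, s4, s5, s6}  [seen]
{s0, s1, s2, s3, s4, s5, s6} --p--> {s0, s1, s2, s3, s4, s5, s6}  [seen]
{s0, s1, s2, s3, s4, s5, s6} --q--> {s0, s1, s2, s3, s4, s5, s6}  [seen]
Reachable DFA states: {s0, s3}, {s3, s4, s5}, {s0, s1, s2, s3, s5, s6}, {s0, s1, s3, s4, s5}, {s0, s1, s2, s3, s4, s5, s6}.
Accepting DFA states (contain an NFA accepting state): {s3, s4, s5}, {s0, s1, s3, s4, s5}, {s0, s1, s2, s3, s4, s5, s6}.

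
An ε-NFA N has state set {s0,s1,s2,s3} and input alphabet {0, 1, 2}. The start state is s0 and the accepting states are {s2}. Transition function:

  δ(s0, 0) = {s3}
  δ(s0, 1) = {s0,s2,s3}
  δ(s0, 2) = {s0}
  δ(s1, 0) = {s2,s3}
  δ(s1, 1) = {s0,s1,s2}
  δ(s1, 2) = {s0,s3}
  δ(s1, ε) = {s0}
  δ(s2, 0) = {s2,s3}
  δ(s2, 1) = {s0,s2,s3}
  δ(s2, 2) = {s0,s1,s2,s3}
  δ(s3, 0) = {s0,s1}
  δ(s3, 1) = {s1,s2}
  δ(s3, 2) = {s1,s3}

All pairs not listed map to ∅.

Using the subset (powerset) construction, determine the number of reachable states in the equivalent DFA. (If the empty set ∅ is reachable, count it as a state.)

Start state of the DFA: {s0} (ε-closure of the NFA start).
{s0} --0--> {s3}  [new]
{s0} --1--> {s0,s2,s3}  [new]
{s0} --2--> {s0}  [seen]
{s3} --0--> {s0,s1}  [new]
{s3} --1--> {s0,s1,s2}  [new]
{s3} --2--> {s0,s1,s3}  [new]
{s0,s2,s3} --0--> {s0,s1,s2,s3}  [new]
{s0,s2,s3} --1--> {s0,s1,s2,s3}  [seen]
{s0,s2,s3} --2--> {s0,s1,s2,s3}  [seen]
{s0,s1} --0--> {s2,s3}  [new]
{s0,s1} --1--> {s0,s1,s2,s3}  [seen]
{s0,s1} --2--> {s0,s3}  [new]
{s0,s1,s2} --0--> {s2,s3}  [seen]
{s0,s1,s2} --1--> {s0,s1,s2,s3}  [seen]
{s0,s1,s2} --2--> {s0,s1,s2,s3}  [seen]
{s0,s1,s3} --0--> {s0,s1,s2,s3}  [seen]
{s0,s1,s3} --1--> {s0,s1,s2,s3}  [seen]
{s0,s1,s3} --2--> {s0,s1,s3}  [seen]
{s0,s1,s2,s3} --0--> {s0,s1,s2,s3}  [seen]
{s0,s1,s2,s3} --1--> {s0,s1,s2,s3}  [seen]
{s0,s1,s2,s3} --2--> {s0,s1,s2,s3}  [seen]
{s2,s3} --0--> {s0,s1,s2,s3}  [seen]
{s2,s3} --1--> {s0,s1,s2,s3}  [seen]
{s2,s3} --2--> {s0,s1,s2,s3}  [seen]
{s0,s3} --0--> {s0,s1,s3}  [seen]
{s0,s3} --1--> {s0,s1,s2,s3}  [seen]
{s0,s3} --2--> {s0,s1,s3}  [seen]
Reachable DFA states: {s0}, {s3}, {s0,s2,s3}, {s0,s1}, {s0,s1,s2}, {s0,s1,s3}, {s0,s1,s2,s3}, {s2,s3}, {s0,s3}.

9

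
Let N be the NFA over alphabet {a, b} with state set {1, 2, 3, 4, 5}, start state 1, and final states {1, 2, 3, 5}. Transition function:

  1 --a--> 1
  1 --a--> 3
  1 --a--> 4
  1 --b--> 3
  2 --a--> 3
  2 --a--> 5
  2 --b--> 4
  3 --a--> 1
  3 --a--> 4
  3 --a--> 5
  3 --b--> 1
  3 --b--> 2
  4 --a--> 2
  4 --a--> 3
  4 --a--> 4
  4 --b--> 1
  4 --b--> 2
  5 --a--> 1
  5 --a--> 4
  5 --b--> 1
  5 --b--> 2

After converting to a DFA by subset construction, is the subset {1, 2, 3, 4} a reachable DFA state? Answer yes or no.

yes

Start state of the DFA: {1}.
{1} --a--> {1, 3, 4}  [new]
{1} --b--> {3}  [new]
{1, 3, 4} --a--> {1, 2, 3, 4, 5}  [new]
{1, 3, 4} --b--> {1, 2, 3}  [new]
{3} --a--> {1, 4, 5}  [new]
{3} --b--> {1, 2}  [new]
{1, 2, 3, 4, 5} --a--> {1, 2, 3, 4, 5}  [seen]
{1, 2, 3, 4, 5} --b--> {1, 2, 3, 4}  [new]
{1, 2, 3} --a--> {1, 3, 4, 5}  [new]
{1, 2, 3} --b--> {1, 2, 3, 4}  [seen]
{1, 4, 5} --a--> {1, 2, 3, 4}  [seen]
{1, 4, 5} --b--> {1, 2, 3}  [seen]
{1, 2} --a--> {1, 3, 4, 5}  [seen]
{1, 2} --b--> {3, 4}  [new]
{1, 2, 3, 4} --a--> {1, 2, 3, 4, 5}  [seen]
{1, 2, 3, 4} --b--> {1, 2, 3, 4}  [seen]
{1, 3, 4, 5} --a--> {1, 2, 3, 4, 5}  [seen]
{1, 3, 4, 5} --b--> {1, 2, 3}  [seen]
{3, 4} --a--> {1, 2, 3, 4, 5}  [seen]
{3, 4} --b--> {1, 2}  [seen]
Reachable DFA states: {1}, {1, 3, 4}, {3}, {1, 2, 3, 4, 5}, {1, 2, 3}, {1, 4, 5}, {1, 2}, {1, 2, 3, 4}, {1, 3, 4, 5}, {3, 4}.
{1, 2, 3, 4} is among them.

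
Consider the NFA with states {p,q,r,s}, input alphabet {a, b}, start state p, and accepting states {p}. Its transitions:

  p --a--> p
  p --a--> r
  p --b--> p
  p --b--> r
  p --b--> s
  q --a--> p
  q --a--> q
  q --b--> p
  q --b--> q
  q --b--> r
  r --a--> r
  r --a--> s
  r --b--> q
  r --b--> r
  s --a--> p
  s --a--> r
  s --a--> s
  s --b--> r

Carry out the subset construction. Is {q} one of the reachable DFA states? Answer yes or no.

no

Start state of the DFA: {p}.
{p} --a--> {p,r}  [new]
{p} --b--> {p,r,s}  [new]
{p,r} --a--> {p,r,s}  [seen]
{p,r} --b--> {p,q,r,s}  [new]
{p,r,s} --a--> {p,r,s}  [seen]
{p,r,s} --b--> {p,q,r,s}  [seen]
{p,q,r,s} --a--> {p,q,r,s}  [seen]
{p,q,r,s} --b--> {p,q,r,s}  [seen]
Reachable DFA states: {p}, {p,r}, {p,r,s}, {p,q,r,s}.
{q} is not among them.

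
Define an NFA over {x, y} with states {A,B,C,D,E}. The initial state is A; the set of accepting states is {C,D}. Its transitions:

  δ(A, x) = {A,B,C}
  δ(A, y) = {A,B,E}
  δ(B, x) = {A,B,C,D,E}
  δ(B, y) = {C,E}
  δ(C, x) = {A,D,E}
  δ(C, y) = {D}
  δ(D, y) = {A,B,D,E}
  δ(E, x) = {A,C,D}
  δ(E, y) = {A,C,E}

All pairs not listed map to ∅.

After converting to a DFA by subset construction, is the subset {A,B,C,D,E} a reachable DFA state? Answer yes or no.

yes

Start state of the DFA: {A}.
{A} --x--> {A,B,C}  [new]
{A} --y--> {A,B,E}  [new]
{A,B,C} --x--> {A,B,C,D,E}  [new]
{A,B,C} --y--> {A,B,C,D,E}  [seen]
{A,B,E} --x--> {A,B,C,D,E}  [seen]
{A,B,E} --y--> {A,B,C,E}  [new]
{A,B,C,D,E} --x--> {A,B,C,D,E}  [seen]
{A,B,C,D,E} --y--> {A,B,C,D,E}  [seen]
{A,B,C,E} --x--> {A,B,C,D,E}  [seen]
{A,B,C,E} --y--> {A,B,C,D,E}  [seen]
Reachable DFA states: {A}, {A,B,C}, {A,B,E}, {A,B,C,D,E}, {A,B,C,E}.
{A,B,C,D,E} is among them.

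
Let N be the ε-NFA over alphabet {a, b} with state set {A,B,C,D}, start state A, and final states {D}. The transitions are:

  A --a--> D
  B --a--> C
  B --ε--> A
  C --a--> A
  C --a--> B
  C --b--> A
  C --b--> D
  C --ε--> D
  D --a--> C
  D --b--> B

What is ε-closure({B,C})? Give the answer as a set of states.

{A,B,C,D}

Begin with {B,C}.
B →ε {A}; add A.
C →ε {D}; add D.
ε-closure = {A,B,C,D}.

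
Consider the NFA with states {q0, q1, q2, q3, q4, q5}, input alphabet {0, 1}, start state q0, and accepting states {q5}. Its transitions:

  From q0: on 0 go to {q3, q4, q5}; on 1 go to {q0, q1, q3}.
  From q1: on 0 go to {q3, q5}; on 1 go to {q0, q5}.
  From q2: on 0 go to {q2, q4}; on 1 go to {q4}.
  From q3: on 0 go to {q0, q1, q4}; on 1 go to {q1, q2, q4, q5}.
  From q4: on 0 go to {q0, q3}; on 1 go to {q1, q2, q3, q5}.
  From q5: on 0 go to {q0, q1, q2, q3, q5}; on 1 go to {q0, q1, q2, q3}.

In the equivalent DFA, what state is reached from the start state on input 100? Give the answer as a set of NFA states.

{q0, q1, q2, q3, q4, q5}

Start: {q0}.
δ(q0,1) = {q0, q1, q3}.
Union: {q0, q1, q3}.
After 1: {q0, q1, q3}.
δ(q0,0) = {q3, q4, q5}; δ(q1,0) = {q3, q5}; δ(q3,0) = {q0, q1, q4}.
Union: {q0, q1, q3, q4, q5}.
After 0: {q0, q1, q3, q4, q5}.
δ(q0,0) = {q3, q4, q5}; δ(q1,0) = {q3, q5}; δ(q3,0) = {q0, q1, q4}; δ(q4,0) = {q0, q3}; δ(q5,0) = {q0, q1, q2, q3, q5}.
Union: {q0, q1, q2, q3, q4, q5}.
After 0: {q0, q1, q2, q3, q4, q5}.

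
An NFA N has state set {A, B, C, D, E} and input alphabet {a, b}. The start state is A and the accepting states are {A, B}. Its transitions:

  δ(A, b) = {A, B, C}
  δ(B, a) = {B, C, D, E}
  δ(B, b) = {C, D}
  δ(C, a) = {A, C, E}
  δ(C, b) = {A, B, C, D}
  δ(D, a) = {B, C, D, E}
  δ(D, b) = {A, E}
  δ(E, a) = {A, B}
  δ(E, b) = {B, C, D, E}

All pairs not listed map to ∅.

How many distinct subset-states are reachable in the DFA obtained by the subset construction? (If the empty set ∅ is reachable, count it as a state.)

5

Start state of the DFA: {A}.
{A} --a--> ∅  [new]
{A} --b--> {A, B, C}  [new]
∅ --a--> ∅  [seen]
∅ --b--> ∅  [seen]
{A, B, C} --a--> {A, B, C, D, E}  [new]
{A, B, C} --b--> {A, B, C, D}  [new]
{A, B, C, D, E} --a--> {A, B, C, D, E}  [seen]
{A, B, C, D, E} --b--> {A, B, C, D, E}  [seen]
{A, B, C, D} --a--> {A, B, C, D, E}  [seen]
{A, B, C, D} --b--> {A, B, C, D, E}  [seen]
Reachable DFA states: {A}, ∅, {A, B, C}, {A, B, C, D, E}, {A, B, C, D}.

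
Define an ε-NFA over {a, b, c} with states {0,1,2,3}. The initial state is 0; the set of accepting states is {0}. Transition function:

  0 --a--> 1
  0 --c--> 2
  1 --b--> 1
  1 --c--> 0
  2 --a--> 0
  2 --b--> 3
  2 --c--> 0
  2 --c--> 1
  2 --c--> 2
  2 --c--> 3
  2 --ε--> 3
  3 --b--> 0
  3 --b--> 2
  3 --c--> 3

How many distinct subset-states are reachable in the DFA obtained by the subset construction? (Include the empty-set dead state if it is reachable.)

7

Start state of the DFA: {0} (ε-closure of the NFA start).
{0} --a--> {1}  [new]
{0} --b--> ∅  [new]
{0} --c--> {2,3}  [new]
{1} --a--> ∅  [seen]
{1} --b--> {1}  [seen]
{1} --c--> {0}  [seen]
∅ --a--> ∅  [seen]
∅ --b--> ∅  [seen]
∅ --c--> ∅  [seen]
{2,3} --a--> {0}  [seen]
{2,3} --b--> {0,2,3}  [new]
{2,3} --c--> {0,1,2,3}  [new]
{0,2,3} --a--> {0,1}  [new]
{0,2,3} --b--> {0,2,3}  [seen]
{0,2,3} --c--> {0,1,2,3}  [seen]
{0,1,2,3} --a--> {0,1}  [seen]
{0,1,2,3} --b--> {0,1,2,3}  [seen]
{0,1,2,3} --c--> {0,1,2,3}  [seen]
{0,1} --a--> {1}  [seen]
{0,1} --b--> {1}  [seen]
{0,1} --c--> {0,2,3}  [seen]
Reachable DFA states: {0}, {1}, ∅, {2,3}, {0,2,3}, {0,1,2,3}, {0,1}.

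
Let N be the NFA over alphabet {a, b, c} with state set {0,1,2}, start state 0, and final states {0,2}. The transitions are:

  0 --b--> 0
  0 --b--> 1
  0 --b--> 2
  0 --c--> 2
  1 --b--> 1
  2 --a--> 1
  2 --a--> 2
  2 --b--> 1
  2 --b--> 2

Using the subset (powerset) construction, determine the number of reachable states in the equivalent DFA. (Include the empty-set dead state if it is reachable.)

5

Start state of the DFA: {0}.
{0} --a--> ∅  [new]
{0} --b--> {0,1,2}  [new]
{0} --c--> {2}  [new]
∅ --a--> ∅  [seen]
∅ --b--> ∅  [seen]
∅ --c--> ∅  [seen]
{0,1,2} --a--> {1,2}  [new]
{0,1,2} --b--> {0,1,2}  [seen]
{0,1,2} --c--> {2}  [seen]
{2} --a--> {1,2}  [seen]
{2} --b--> {1,2}  [seen]
{2} --c--> ∅  [seen]
{1,2} --a--> {1,2}  [seen]
{1,2} --b--> {1,2}  [seen]
{1,2} --c--> ∅  [seen]
Reachable DFA states: {0}, ∅, {0,1,2}, {2}, {1,2}.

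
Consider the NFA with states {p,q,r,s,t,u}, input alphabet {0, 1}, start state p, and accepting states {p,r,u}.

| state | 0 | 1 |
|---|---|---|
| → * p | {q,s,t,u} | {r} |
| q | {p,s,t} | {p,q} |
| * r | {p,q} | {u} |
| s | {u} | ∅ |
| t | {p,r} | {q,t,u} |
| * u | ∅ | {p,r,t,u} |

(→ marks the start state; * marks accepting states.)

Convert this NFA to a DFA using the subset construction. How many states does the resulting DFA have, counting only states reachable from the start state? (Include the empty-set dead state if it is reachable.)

Start state of the DFA: {p}.
{p} --0--> {q,s,t,u}  [new]
{p} --1--> {r}  [new]
{q,s,t,u} --0--> {p,r,s,t,u}  [new]
{q,s,t,u} --1--> {p,q,r,t,u}  [new]
{r} --0--> {p,q}  [new]
{r} --1--> {u}  [new]
{p,r,s,t,u} --0--> {p,q,r,s,t,u}  [new]
{p,r,s,t,u} --1--> {p,q,r,t,u}  [seen]
{p,q,r,t,u} --0--> {p,q,r,s,t,u}  [seen]
{p,q,r,t,u} --1--> {p,q,r,t,u}  [seen]
{p,q} --0--> {p,q,s,t,u}  [new]
{p,q} --1--> {p,q,r}  [new]
{u} --0--> ∅  [new]
{u} --1--> {p,r,t,u}  [new]
{p,q,r,s,t,u} --0--> {p,q,r,s,t,u}  [seen]
{p,q,r,s,t,u} --1--> {p,q,r,t,u}  [seen]
{p,q,s,t,u} --0--> {p,q,r,s,t,u}  [seen]
{p,q,s,t,u} --1--> {p,q,r,t,u}  [seen]
{p,q,r} --0--> {p,q,s,t,u}  [seen]
{p,q,r} --1--> {p,q,r,u}  [new]
∅ --0--> ∅  [seen]
∅ --1--> ∅  [seen]
{p,r,t,u} --0--> {p,q,r,s,t,u}  [seen]
{p,r,t,u} --1--> {p,q,r,t,u}  [seen]
{p,q,r,u} --0--> {p,q,s,t,u}  [seen]
{p,q,r,u} --1--> {p,q,r,t,u}  [seen]
Reachable DFA states: {p}, {q,s,t,u}, {r}, {p,r,s,t,u}, {p,q,r,t,u}, {p,q}, {u}, {p,q,r,s,t,u}, {p,q,s,t,u}, {p,q,r}, ∅, {p,r,t,u}, {p,q,r,u}.

13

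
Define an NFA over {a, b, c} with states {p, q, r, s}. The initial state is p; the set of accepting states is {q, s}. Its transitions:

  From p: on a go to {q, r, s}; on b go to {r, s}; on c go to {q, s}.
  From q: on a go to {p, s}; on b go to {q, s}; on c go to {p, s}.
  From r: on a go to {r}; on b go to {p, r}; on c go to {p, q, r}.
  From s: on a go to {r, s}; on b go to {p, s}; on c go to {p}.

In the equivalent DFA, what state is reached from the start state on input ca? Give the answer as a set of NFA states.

{p, r, s}

Start: {p}.
δ(p,c) = {q, s}.
Union: {q, s}.
After c: {q, s}.
δ(q,a) = {p, s}; δ(s,a) = {r, s}.
Union: {p, r, s}.
After a: {p, r, s}.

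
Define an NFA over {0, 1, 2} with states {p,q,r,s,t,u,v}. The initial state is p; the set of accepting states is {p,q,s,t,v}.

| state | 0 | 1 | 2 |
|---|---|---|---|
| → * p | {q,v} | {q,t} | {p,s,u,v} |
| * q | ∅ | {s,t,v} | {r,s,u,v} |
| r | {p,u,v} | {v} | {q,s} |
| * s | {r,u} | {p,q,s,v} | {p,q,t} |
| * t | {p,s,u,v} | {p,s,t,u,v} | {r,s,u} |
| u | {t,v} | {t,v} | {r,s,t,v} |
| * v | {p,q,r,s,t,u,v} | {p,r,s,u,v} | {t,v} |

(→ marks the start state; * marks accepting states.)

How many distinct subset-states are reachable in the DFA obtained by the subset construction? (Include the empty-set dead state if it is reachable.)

10

Start state of the DFA: {p}.
{p} --0--> {q,v}  [new]
{p} --1--> {q,t}  [new]
{p} --2--> {p,s,u,v}  [new]
{q,v} --0--> {p,q,r,s,t,u,v}  [new]
{q,v} --1--> {p,r,s,t,u,v}  [new]
{q,v} --2--> {r,s,t,u,v}  [new]
{q,t} --0--> {p,s,u,v}  [seen]
{q,t} --1--> {p,s,t,u,v}  [new]
{q,t} --2--> {r,s,u,v}  [new]
{p,s,u,v} --0--> {p,q,r,s,t,u,v}  [seen]
{p,s,u,v} --1--> {p,q,r,s,t,u,v}  [seen]
{p,s,u,v} --2--> {p,q,r,s,t,u,v}  [seen]
{p,q,r,s,t,u,v} --0--> {p,q,r,s,t,u,v}  [seen]
{p,q,r,s,t,u,v} --1--> {p,q,r,s,t,u,v}  [seen]
{p,q,r,s,t,u,v} --2--> {p,q,r,s,t,u,v}  [seen]
{p,r,s,t,u,v} --0--> {p,q,r,s,t,u,v}  [seen]
{p,r,s,t,u,v} --1--> {p,q,r,s,t,u,v}  [seen]
{p,r,s,t,u,v} --2--> {p,q,r,s,t,u,v}  [seen]
{r,s,t,u,v} --0--> {p,q,r,s,t,u,v}  [seen]
{r,s,t,u,v} --1--> {p,q,r,s,t,u,v}  [seen]
{r,s,t,u,v} --2--> {p,q,r,s,t,u,v}  [seen]
{p,s,t,u,v} --0--> {p,q,r,s,t,u,v}  [seen]
{p,s,t,u,v} --1--> {p,q,r,s,t,u,v}  [seen]
{p,s,t,u,v} --2--> {p,q,r,s,t,u,v}  [seen]
{r,s,u,v} --0--> {p,q,r,s,t,u,v}  [seen]
{r,s,u,v} --1--> {p,q,r,s,t,u,v}  [seen]
{r,s,u,v} --2--> {p,q,r,s,t,v}  [new]
{p,q,r,s,t,v} --0--> {p,q,r,s,t,u,v}  [seen]
{p,q,r,s,t,v} --1--> {p,q,r,s,t,u,v}  [seen]
{p,q,r,s,t,v} --2--> {p,q,r,s,t,u,v}  [seen]
Reachable DFA states: {p}, {q,v}, {q,t}, {p,s,u,v}, {p,q,r,s,t,u,v}, {p,r,s,t,u,v}, {r,s,t,u,v}, {p,s,t,u,v}, {r,s,u,v}, {p,q,r,s,t,v}.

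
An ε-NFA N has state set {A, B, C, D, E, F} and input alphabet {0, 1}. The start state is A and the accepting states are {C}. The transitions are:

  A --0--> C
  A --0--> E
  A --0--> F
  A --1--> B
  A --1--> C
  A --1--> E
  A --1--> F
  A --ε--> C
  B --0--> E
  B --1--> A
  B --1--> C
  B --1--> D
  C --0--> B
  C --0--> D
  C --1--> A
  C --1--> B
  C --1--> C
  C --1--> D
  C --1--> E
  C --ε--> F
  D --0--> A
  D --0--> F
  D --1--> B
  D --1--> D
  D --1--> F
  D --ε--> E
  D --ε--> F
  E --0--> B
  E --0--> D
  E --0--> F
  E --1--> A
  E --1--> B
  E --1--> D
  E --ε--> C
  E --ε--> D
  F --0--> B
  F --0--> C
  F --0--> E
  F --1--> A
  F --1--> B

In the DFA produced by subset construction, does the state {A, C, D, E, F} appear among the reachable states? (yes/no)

Start state of the DFA: {A, C, F} (ε-closure of the NFA start).
{A, C, F} --0--> {B, C, D, E, F}  [new]
{A, C, F} --1--> {A, B, C, D, E, F}  [new]
{B, C, D, E, F} --0--> {A, B, C, D, E, F}  [seen]
{B, C, D, E, F} --1--> {A, B, C, D, E, F}  [seen]
{A, B, C, D, E, F} --0--> {A, B, C, D, E, F}  [seen]
{A, B, C, D, E, F} --1--> {A, B, C, D, E, F}  [seen]
Reachable DFA states: {A, C, F}, {B, C, D, E, F}, {A, B, C, D, E, F}.
{A, C, D, E, F} is not among them.

no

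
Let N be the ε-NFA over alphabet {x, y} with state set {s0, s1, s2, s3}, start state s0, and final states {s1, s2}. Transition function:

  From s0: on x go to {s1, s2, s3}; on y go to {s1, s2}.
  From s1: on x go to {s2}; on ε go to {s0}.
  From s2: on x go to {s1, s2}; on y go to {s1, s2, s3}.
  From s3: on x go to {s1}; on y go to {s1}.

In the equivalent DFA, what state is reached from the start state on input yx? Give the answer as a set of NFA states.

Start: {s0}.
δ(s0,y) = {s1, s2}.
Union: {s1, s2}.
ε-closure gives {s0, s1, s2}.
After y: {s0, s1, s2}.
δ(s0,x) = {s1, s2, s3}; δ(s1,x) = {s2}; δ(s2,x) = {s1, s2}.
Union: {s1, s2, s3}.
ε-closure gives {s0, s1, s2, s3}.
After x: {s0, s1, s2, s3}.

{s0, s1, s2, s3}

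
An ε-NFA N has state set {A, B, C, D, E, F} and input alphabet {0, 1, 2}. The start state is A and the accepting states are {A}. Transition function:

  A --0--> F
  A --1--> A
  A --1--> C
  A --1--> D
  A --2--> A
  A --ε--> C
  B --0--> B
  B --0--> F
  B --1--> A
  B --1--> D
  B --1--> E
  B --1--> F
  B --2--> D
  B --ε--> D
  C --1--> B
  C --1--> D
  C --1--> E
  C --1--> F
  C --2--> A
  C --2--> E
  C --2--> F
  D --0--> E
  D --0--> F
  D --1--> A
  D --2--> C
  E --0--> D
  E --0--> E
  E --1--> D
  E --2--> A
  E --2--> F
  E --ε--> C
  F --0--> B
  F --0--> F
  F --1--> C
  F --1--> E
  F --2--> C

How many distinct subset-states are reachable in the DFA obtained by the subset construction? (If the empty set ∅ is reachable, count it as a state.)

14

Start state of the DFA: {A, C} (ε-closure of the NFA start).
{A, C} --0--> {F}  [new]
{A, C} --1--> {A, B, C, D, E, F}  [new]
{A, C} --2--> {A, C, E, F}  [new]
{F} --0--> {B, D, F}  [new]
{F} --1--> {C, E}  [new]
{F} --2--> {C}  [new]
{A, B, C, D, E, F} --0--> {B, C, D, E, F}  [new]
{A, B, C, D, E, F} --1--> {A, B, C, D, E, F}  [seen]
{A, B, C, D, E, F} --2--> {A, C, D, E, F}  [new]
{A, C, E, F} --0--> {B, C, D, E, F}  [seen]
{A, C, E, F} --1--> {A, B, C, D, E, F}  [seen]
{A, C, E, F} --2--> {A, C, E, F}  [seen]
{B, D, F} --0--> {B, C, D, E, F}  [seen]
{B, D, F} --1--> {A, C, D, E, F}  [seen]
{B, D, F} --2--> {C, D}  [new]
{C, E} --0--> {C, D, E}  [new]
{C, E} --1--> {B, C, D, E, F}  [seen]
{C, E} --2--> {A, C, E, F}  [seen]
{C} --0--> ∅  [new]
{C} --1--> {B, C, D, E, F}  [seen]
{C} --2--> {A, C, E, F}  [seen]
{B, C, D, E, F} --0--> {B, C, D, E, F}  [seen]
{B, C, D, E, F} --1--> {A, B, C, D, E, F}  [seen]
{B, C, D, E, F} --2--> {A, C, D, E, F}  [seen]
{A, C, D, E, F} --0--> {B, C, D, E, F}  [seen]
{A, C, D, E, F} --1--> {A, B, C, D, E, F}  [seen]
{A, C, D, E, F} --2--> {A, C, E, F}  [seen]
{C, D} --0--> {C, E, F}  [new]
{C, D} --1--> {A, B, C, D, E, F}  [seen]
{C, D} --2--> {A, C, E, F}  [seen]
{C, D, E} --0--> {C, D, E, F}  [new]
{C, D, E} --1--> {A, B, C, D, E, F}  [seen]
{C, D, E} --2--> {A, C, E, F}  [seen]
∅ --0--> ∅  [seen]
∅ --1--> ∅  [seen]
∅ --2--> ∅  [seen]
{C, E, F} --0--> {B, C, D, E, F}  [seen]
{C, E, F} --1--> {B, C, D, E, F}  [seen]
{C, E, F} --2--> {A, C, E, F}  [seen]
{C, D, E, F} --0--> {B, C, D, E, F}  [seen]
{C, D, E, F} --1--> {A, B, C, D, E, F}  [seen]
{C, D, E, F} --2--> {A, C, E, F}  [seen]
Reachable DFA states: {A, C}, {F}, {A, B, C, D, E, F}, {A, C, E, F}, {B, D, F}, {C, E}, {C}, {B, C, D, E, F}, {A, C, D, E, F}, {C, D}, {C, D, E}, ∅, {C, E, F}, {C, D, E, F}.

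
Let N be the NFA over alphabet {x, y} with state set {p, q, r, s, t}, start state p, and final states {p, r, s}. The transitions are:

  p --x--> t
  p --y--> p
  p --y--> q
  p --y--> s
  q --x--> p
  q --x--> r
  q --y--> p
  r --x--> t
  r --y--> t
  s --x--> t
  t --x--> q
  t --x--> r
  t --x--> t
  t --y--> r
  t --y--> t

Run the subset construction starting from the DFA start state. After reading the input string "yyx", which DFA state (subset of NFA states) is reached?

Start: {p}.
δ(p,y) = {p, q, s}.
Union: {p, q, s}.
After y: {p, q, s}.
δ(p,y) = {p, q, s}; δ(q,y) = {p}; δ(s,y) = ∅.
Union: {p, q, s}.
After y: {p, q, s}.
δ(p,x) = {t}; δ(q,x) = {p, r}; δ(s,x) = {t}.
Union: {p, r, t}.
After x: {p, r, t}.

{p, r, t}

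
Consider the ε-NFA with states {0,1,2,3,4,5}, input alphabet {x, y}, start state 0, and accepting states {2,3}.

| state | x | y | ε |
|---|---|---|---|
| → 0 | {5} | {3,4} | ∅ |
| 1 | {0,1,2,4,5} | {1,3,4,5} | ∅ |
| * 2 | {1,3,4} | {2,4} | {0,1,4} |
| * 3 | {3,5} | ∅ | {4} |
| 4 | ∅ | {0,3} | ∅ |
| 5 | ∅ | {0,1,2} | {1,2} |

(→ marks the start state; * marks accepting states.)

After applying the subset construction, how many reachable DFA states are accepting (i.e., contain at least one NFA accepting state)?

4

Start state of the DFA: {0} (ε-closure of the NFA start).
{0} --x--> {0,1,2,4,5}  [new]
{0} --y--> {3,4}  [new]
{0,1,2,4,5} --x--> {0,1,2,3,4,5}  [new]
{0,1,2,4,5} --y--> {0,1,2,3,4,5}  [seen]
{3,4} --x--> {0,1,2,3,4,5}  [seen]
{3,4} --y--> {0,3,4}  [new]
{0,1,2,3,4,5} --x--> {0,1,2,3,4,5}  [seen]
{0,1,2,3,4,5} --y--> {0,1,2,3,4,5}  [seen]
{0,3,4} --x--> {0,1,2,3,4,5}  [seen]
{0,3,4} --y--> {0,3,4}  [seen]
Reachable DFA states: {0}, {0,1,2,4,5}, {3,4}, {0,1,2,3,4,5}, {0,3,4}.
Accepting DFA states (contain an NFA accepting state): {0,1,2,4,5}, {3,4}, {0,1,2,3,4,5}, {0,3,4}.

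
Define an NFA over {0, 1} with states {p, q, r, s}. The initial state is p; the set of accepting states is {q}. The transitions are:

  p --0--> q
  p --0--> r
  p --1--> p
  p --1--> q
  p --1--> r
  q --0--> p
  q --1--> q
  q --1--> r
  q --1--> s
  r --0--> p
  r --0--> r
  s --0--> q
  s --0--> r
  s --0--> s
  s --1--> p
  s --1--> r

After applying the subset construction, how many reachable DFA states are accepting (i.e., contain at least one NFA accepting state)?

4

Start state of the DFA: {p}.
{p} --0--> {q, r}  [new]
{p} --1--> {p, q, r}  [new]
{q, r} --0--> {p, r}  [new]
{q, r} --1--> {q, r, s}  [new]
{p, q, r} --0--> {p, q, r}  [seen]
{p, q, r} --1--> {p, q, r, s}  [new]
{p, r} --0--> {p, q, r}  [seen]
{p, r} --1--> {p, q, r}  [seen]
{q, r, s} --0--> {p, q, r, s}  [seen]
{q, r, s} --1--> {p, q, r, s}  [seen]
{p, q, r, s} --0--> {p, q, r, s}  [seen]
{p, q, r, s} --1--> {p, q, r, s}  [seen]
Reachable DFA states: {p}, {q, r}, {p, q, r}, {p, r}, {q, r, s}, {p, q, r, s}.
Accepting DFA states (contain an NFA accepting state): {q, r}, {p, q, r}, {q, r, s}, {p, q, r, s}.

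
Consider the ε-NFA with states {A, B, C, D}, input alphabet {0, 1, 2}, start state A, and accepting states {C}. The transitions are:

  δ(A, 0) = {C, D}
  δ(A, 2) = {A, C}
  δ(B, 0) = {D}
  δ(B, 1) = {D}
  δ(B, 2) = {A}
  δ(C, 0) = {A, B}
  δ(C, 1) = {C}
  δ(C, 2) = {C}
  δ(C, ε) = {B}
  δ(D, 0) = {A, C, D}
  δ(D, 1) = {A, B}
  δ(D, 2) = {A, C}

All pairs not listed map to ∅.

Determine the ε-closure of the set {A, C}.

{A, B, C}

Begin with {A, C}.
C →ε {B}; add B.
ε-closure = {A, B, C}.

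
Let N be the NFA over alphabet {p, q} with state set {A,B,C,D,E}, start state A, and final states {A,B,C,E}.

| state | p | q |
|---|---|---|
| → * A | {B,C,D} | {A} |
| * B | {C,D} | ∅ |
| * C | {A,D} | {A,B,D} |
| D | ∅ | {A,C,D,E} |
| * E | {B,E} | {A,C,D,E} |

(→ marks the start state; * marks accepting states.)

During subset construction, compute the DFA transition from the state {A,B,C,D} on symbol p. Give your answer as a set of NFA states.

{A,B,C,D}

δ(A,p) = {B,C,D}; δ(B,p) = {C,D}; δ(C,p) = {A,D}; δ(D,p) = ∅.
Union: {A,B,C,D}.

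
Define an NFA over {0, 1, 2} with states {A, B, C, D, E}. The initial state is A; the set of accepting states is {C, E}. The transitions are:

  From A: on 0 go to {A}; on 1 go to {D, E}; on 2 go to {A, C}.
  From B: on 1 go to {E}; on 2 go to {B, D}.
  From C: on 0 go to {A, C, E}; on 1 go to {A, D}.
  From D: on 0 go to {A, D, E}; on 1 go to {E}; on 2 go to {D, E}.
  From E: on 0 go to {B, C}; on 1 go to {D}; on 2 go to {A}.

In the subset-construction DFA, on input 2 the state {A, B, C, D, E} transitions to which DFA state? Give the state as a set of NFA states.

δ(A,2) = {A, C}; δ(B,2) = {B, D}; δ(C,2) = ∅; δ(D,2) = {D, E}; δ(E,2) = {A}.
Union: {A, B, C, D, E}.

{A, B, C, D, E}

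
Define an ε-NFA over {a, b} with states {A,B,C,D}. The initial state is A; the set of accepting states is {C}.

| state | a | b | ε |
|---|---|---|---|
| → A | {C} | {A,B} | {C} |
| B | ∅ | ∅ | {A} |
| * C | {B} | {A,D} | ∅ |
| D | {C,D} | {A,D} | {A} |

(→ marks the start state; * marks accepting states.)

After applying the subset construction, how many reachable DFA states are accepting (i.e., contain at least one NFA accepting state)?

Start state of the DFA: {A,C} (ε-closure of the NFA start).
{A,C} --a--> {A,B,C}  [new]
{A,C} --b--> {A,B,C,D}  [new]
{A,B,C} --a--> {A,B,C}  [seen]
{A,B,C} --b--> {A,B,C,D}  [seen]
{A,B,C,D} --a--> {A,B,C,D}  [seen]
{A,B,C,D} --b--> {A,B,C,D}  [seen]
Reachable DFA states: {A,C}, {A,B,C}, {A,B,C,D}.
Accepting DFA states (contain an NFA accepting state): {A,C}, {A,B,C}, {A,B,C,D}.

3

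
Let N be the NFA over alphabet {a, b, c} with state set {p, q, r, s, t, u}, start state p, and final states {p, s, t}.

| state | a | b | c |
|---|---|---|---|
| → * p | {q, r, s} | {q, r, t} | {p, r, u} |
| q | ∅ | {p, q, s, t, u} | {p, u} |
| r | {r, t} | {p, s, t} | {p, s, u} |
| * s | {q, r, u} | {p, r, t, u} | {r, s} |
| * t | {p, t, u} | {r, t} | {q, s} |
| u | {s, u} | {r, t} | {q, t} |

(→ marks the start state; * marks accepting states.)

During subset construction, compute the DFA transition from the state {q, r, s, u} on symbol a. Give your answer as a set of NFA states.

δ(q,a) = ∅; δ(r,a) = {r, t}; δ(s,a) = {q, r, u}; δ(u,a) = {s, u}.
Union: {q, r, s, t, u}.

{q, r, s, t, u}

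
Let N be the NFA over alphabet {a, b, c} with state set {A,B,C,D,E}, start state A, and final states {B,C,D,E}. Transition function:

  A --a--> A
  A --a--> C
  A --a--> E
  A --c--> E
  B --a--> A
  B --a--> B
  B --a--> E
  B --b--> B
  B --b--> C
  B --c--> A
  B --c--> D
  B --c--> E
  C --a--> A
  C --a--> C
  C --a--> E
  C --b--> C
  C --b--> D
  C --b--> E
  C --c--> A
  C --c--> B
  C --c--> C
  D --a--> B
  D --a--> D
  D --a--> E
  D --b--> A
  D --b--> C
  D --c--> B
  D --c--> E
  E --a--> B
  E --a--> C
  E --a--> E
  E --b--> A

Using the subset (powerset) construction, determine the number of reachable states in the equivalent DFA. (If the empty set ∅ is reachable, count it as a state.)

8

Start state of the DFA: {A}.
{A} --a--> {A,C,E}  [new]
{A} --b--> ∅  [new]
{A} --c--> {E}  [new]
{A,C,E} --a--> {A,B,C,E}  [new]
{A,C,E} --b--> {A,C,D,E}  [new]
{A,C,E} --c--> {A,B,C,E}  [seen]
∅ --a--> ∅  [seen]
∅ --b--> ∅  [seen]
∅ --c--> ∅  [seen]
{E} --a--> {B,C,E}  [new]
{E} --b--> {A}  [seen]
{E} --c--> ∅  [seen]
{A,B,C,E} --a--> {A,B,C,E}  [seen]
{A,B,C,E} --b--> {A,B,C,D,E}  [new]
{A,B,C,E} --c--> {A,B,C,D,E}  [seen]
{A,C,D,E} --a--> {A,B,C,D,E}  [seen]
{A,C,D,E} --b--> {A,C,D,E}  [seen]
{A,C,D,E} --c--> {A,B,C,E}  [seen]
{B,C,E} --a--> {A,B,C,E}  [seen]
{B,C,E} --b--> {A,B,C,D,E}  [seen]
{B,C,E} --c--> {A,B,C,D,E}  [seen]
{A,B,C,D,E} --a--> {A,B,C,D,E}  [seen]
{A,B,C,D,E} --b--> {A,B,C,D,E}  [seen]
{A,B,C,D,E} --c--> {A,B,C,D,E}  [seen]
Reachable DFA states: {A}, {A,C,E}, ∅, {E}, {A,B,C,E}, {A,C,D,E}, {B,C,E}, {A,B,C,D,E}.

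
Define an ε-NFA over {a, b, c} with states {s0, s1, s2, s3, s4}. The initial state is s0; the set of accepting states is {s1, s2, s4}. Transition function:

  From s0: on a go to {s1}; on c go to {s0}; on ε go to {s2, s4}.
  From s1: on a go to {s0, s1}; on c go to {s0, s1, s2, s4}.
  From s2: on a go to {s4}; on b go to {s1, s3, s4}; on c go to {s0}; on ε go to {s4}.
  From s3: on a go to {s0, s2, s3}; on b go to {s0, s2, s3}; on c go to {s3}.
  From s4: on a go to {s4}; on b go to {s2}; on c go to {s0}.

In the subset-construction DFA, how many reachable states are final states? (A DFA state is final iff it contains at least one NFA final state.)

Start state of the DFA: {s0, s2, s4} (ε-closure of the NFA start).
{s0, s2, s4} --a--> {s1, s4}  [new]
{s0, s2, s4} --b--> {s1, s2, s3, s4}  [new]
{s0, s2, s4} --c--> {s0, s2, s4}  [seen]
{s1, s4} --a--> {s0, s1, s2, s4}  [new]
{s1, s4} --b--> {s2, s4}  [new]
{s1, s4} --c--> {s0, s1, s2, s4}  [seen]
{s1, s2, s3, s4} --a--> {s0, s1, s2, s3, s4}  [new]
{s1, s2, s3, s4} --b--> {s0, s1, s2, s3, s4}  [seen]
{s1, s2, s3, s4} --c--> {s0, s1, s2, s3, s4}  [seen]
{s0, s1, s2, s4} --a--> {s0, s1, s2, s4}  [seen]
{s0, s1, s2, s4} --b--> {s1, s2, s3, s4}  [seen]
{s0, s1, s2, s4} --c--> {s0, s1, s2, s4}  [seen]
{s2, s4} --a--> {s4}  [new]
{s2, s4} --b--> {s1, s2, s3, s4}  [seen]
{s2, s4} --c--> {s0, s2, s4}  [seen]
{s0, s1, s2, s3, s4} --a--> {s0, s1, s2, s3, s4}  [seen]
{s0, s1, s2, s3, s4} --b--> {s0, s1, s2, s3, s4}  [seen]
{s0, s1, s2, s3, s4} --c--> {s0, s1, s2, s3, s4}  [seen]
{s4} --a--> {s4}  [seen]
{s4} --b--> {s2, s4}  [seen]
{s4} --c--> {s0, s2, s4}  [seen]
Reachable DFA states: {s0, s2, s4}, {s1, s4}, {s1, s2, s3, s4}, {s0, s1, s2, s4}, {s2, s4}, {s0, s1, s2, s3, s4}, {s4}.
Accepting DFA states (contain an NFA accepting state): {s0, s2, s4}, {s1, s4}, {s1, s2, s3, s4}, {s0, s1, s2, s4}, {s2, s4}, {s0, s1, s2, s3, s4}, {s4}.

7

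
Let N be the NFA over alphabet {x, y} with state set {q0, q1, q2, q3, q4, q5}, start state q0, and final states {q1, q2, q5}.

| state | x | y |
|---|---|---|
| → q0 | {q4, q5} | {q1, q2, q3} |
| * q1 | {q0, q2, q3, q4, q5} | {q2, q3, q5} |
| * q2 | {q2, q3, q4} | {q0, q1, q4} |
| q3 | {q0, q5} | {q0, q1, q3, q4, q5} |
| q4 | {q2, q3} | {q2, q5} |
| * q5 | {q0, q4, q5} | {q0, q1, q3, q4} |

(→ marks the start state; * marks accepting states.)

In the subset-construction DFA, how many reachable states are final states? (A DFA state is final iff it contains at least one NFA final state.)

4

Start state of the DFA: {q0}.
{q0} --x--> {q4, q5}  [new]
{q0} --y--> {q1, q2, q3}  [new]
{q4, q5} --x--> {q0, q2, q3, q4, q5}  [new]
{q4, q5} --y--> {q0, q1, q2, q3, q4, q5}  [new]
{q1, q2, q3} --x--> {q0, q2, q3, q4, q5}  [seen]
{q1, q2, q3} --y--> {q0, q1, q2, q3, q4, q5}  [seen]
{q0, q2, q3, q4, q5} --x--> {q0, q2, q3, q4, q5}  [seen]
{q0, q2, q3, q4, q5} --y--> {q0, q1, q2, q3, q4, q5}  [seen]
{q0, q1, q2, q3, q4, q5} --x--> {q0, q2, q3, q4, q5}  [seen]
{q0, q1, q2, q3, q4, q5} --y--> {q0, q1, q2, q3, q4, q5}  [seen]
Reachable DFA states: {q0}, {q4, q5}, {q1, q2, q3}, {q0, q2, q3, q4, q5}, {q0, q1, q2, q3, q4, q5}.
Accepting DFA states (contain an NFA accepting state): {q4, q5}, {q1, q2, q3}, {q0, q2, q3, q4, q5}, {q0, q1, q2, q3, q4, q5}.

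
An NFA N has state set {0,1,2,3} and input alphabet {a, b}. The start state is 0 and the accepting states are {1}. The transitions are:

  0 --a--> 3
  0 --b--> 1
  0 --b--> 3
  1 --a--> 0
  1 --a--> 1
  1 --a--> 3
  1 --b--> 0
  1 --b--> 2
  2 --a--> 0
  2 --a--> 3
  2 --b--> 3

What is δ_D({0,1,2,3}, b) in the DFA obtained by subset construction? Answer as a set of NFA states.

{0,1,2,3}

δ(0,b) = {1,3}; δ(1,b) = {0,2}; δ(2,b) = {3}; δ(3,b) = ∅.
Union: {0,1,2,3}.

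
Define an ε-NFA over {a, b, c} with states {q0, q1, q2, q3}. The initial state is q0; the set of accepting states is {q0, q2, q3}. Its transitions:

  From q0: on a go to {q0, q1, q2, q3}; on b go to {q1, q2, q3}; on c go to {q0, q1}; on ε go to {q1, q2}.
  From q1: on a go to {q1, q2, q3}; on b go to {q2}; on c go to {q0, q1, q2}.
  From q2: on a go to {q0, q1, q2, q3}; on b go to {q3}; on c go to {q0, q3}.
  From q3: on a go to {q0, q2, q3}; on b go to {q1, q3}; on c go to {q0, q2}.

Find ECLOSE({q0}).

Begin with {q0}.
q0 →ε {q1, q2}; add q1, q2.
ε-closure = {q0, q1, q2}.

{q0, q1, q2}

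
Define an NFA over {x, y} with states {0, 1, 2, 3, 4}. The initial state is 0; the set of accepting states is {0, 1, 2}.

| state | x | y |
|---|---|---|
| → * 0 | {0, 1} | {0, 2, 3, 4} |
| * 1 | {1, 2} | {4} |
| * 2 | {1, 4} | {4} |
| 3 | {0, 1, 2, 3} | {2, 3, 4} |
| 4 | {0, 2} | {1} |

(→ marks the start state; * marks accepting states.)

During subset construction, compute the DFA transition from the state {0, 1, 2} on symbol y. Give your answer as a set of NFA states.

δ(0,y) = {0, 2, 3, 4}; δ(1,y) = {4}; δ(2,y) = {4}.
Union: {0, 2, 3, 4}.

{0, 2, 3, 4}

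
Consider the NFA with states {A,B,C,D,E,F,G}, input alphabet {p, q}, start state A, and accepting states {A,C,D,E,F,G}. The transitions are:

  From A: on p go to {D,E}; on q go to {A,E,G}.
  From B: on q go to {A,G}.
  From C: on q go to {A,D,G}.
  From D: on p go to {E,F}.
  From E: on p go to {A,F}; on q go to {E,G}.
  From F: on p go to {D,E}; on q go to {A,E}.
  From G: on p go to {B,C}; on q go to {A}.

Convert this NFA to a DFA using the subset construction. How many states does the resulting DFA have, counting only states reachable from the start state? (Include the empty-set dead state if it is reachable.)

Start state of the DFA: {A}.
{A} --p--> {D,E}  [new]
{A} --q--> {A,E,G}  [new]
{D,E} --p--> {A,E,F}  [new]
{D,E} --q--> {E,G}  [new]
{A,E,G} --p--> {A,B,C,D,E,F}  [new]
{A,E,G} --q--> {A,E,G}  [seen]
{A,E,F} --p--> {A,D,E,F}  [new]
{A,E,F} --q--> {A,E,G}  [seen]
{E,G} --p--> {A,B,C,F}  [new]
{E,G} --q--> {A,E,G}  [seen]
{A,B,C,D,E,F} --p--> {A,D,E,F}  [seen]
{A,B,C,D,E,F} --q--> {A,D,E,G}  [new]
{A,D,E,F} --p--> {A,D,E,F}  [seen]
{A,D,E,F} --q--> {A,E,G}  [seen]
{A,B,C,F} --p--> {D,E}  [seen]
{A,B,C,F} --q--> {A,D,E,G}  [seen]
{A,D,E,G} --p--> {A,B,C,D,E,F}  [seen]
{A,D,E,G} --q--> {A,E,G}  [seen]
Reachable DFA states: {A}, {D,E}, {A,E,G}, {A,E,F}, {E,G}, {A,B,C,D,E,F}, {A,D,E,F}, {A,B,C,F}, {A,D,E,G}.

9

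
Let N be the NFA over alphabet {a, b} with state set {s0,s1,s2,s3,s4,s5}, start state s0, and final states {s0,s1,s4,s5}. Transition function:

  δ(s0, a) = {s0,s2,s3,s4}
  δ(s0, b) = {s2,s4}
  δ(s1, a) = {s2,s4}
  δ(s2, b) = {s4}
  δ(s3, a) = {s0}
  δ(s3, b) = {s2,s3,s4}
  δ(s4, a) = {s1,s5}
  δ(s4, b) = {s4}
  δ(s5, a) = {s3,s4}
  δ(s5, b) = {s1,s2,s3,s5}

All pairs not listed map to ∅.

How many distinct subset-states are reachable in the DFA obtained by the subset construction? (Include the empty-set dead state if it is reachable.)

Start state of the DFA: {s0}.
{s0} --a--> {s0,s2,s3,s4}  [new]
{s0} --b--> {s2,s4}  [new]
{s0,s2,s3,s4} --a--> {s0,s1,s2,s3,s4,s5}  [new]
{s0,s2,s3,s4} --b--> {s2,s3,s4}  [new]
{s2,s4} --a--> {s1,s5}  [new]
{s2,s4} --b--> {s4}  [new]
{s0,s1,s2,s3,s4,s5} --a--> {s0,s1,s2,s3,s4,s5}  [seen]
{s0,s1,s2,s3,s4,s5} --b--> {s1,s2,s3,s4,s5}  [new]
{s2,s3,s4} --a--> {s0,s1,s5}  [new]
{s2,s3,s4} --b--> {s2,s3,s4}  [seen]
{s1,s5} --a--> {s2,s3,s4}  [seen]
{s1,s5} --b--> {s1,s2,s3,s5}  [new]
{s4} --a--> {s1,s5}  [seen]
{s4} --b--> {s4}  [seen]
{s1,s2,s3,s4,s5} --a--> {s0,s1,s2,s3,s4,s5}  [seen]
{s1,s2,s3,s4,s5} --b--> {s1,s2,s3,s4,s5}  [seen]
{s0,s1,s5} --a--> {s0,s2,s3,s4}  [seen]
{s0,s1,s5} --b--> {s1,s2,s3,s4,s5}  [seen]
{s1,s2,s3,s5} --a--> {s0,s2,s3,s4}  [seen]
{s1,s2,s3,s5} --b--> {s1,s2,s3,s4,s5}  [seen]
Reachable DFA states: {s0}, {s0,s2,s3,s4}, {s2,s4}, {s0,s1,s2,s3,s4,s5}, {s2,s3,s4}, {s1,s5}, {s4}, {s1,s2,s3,s4,s5}, {s0,s1,s5}, {s1,s2,s3,s5}.

10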